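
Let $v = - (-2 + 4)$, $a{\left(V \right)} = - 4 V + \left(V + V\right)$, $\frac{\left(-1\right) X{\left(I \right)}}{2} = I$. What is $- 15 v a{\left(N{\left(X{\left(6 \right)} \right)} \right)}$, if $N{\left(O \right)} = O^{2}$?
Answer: $-8640$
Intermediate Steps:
$X{\left(I \right)} = - 2 I$
$a{\left(V \right)} = - 2 V$ ($a{\left(V \right)} = - 4 V + 2 V = - 2 V$)
$v = -2$ ($v = \left(-1\right) 2 = -2$)
$- 15 v a{\left(N{\left(X{\left(6 \right)} \right)} \right)} = \left(-15\right) \left(-2\right) \left(- 2 \left(\left(-2\right) 6\right)^{2}\right) = 30 \left(- 2 \left(-12\right)^{2}\right) = 30 \left(\left(-2\right) 144\right) = 30 \left(-288\right) = -8640$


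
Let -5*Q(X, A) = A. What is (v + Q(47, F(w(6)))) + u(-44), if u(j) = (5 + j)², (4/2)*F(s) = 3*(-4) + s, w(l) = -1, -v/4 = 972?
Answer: -23657/10 ≈ -2365.7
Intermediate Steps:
v = -3888 (v = -4*972 = -3888)
F(s) = -6 + s/2 (F(s) = (3*(-4) + s)/2 = (-12 + s)/2 = -6 + s/2)
Q(X, A) = -A/5
(v + Q(47, F(w(6)))) + u(-44) = (-3888 - (-6 + (½)*(-1))/5) + (5 - 44)² = (-3888 - (-6 - ½)/5) + (-39)² = (-3888 - ⅕*(-13/2)) + 1521 = (-3888 + 13/10) + 1521 = -38867/10 + 1521 = -23657/10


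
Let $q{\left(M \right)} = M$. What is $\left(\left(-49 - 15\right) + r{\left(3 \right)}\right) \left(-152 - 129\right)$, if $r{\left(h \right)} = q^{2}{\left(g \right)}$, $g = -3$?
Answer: $15455$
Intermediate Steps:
$r{\left(h \right)} = 9$ ($r{\left(h \right)} = \left(-3\right)^{2} = 9$)
$\left(\left(-49 - 15\right) + r{\left(3 \right)}\right) \left(-152 - 129\right) = \left(\left(-49 - 15\right) + 9\right) \left(-152 - 129\right) = \left(-64 + 9\right) \left(-281\right) = \left(-55\right) \left(-281\right) = 15455$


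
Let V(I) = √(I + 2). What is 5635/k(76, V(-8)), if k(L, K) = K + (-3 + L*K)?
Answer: -5635/11861 - 433895*I*√6/35583 ≈ -0.47509 - 29.869*I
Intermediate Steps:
V(I) = √(2 + I)
k(L, K) = -3 + K + K*L (k(L, K) = K + (-3 + K*L) = -3 + K + K*L)
5635/k(76, V(-8)) = 5635/(-3 + √(2 - 8) + √(2 - 8)*76) = 5635/(-3 + √(-6) + √(-6)*76) = 5635/(-3 + I*√6 + (I*√6)*76) = 5635/(-3 + I*√6 + 76*I*√6) = 5635/(-3 + 77*I*√6)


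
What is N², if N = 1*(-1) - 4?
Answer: 25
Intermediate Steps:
N = -5 (N = -1 - 4 = -5)
N² = (-5)² = 25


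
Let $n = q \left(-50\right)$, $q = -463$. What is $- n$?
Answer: $-23150$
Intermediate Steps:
$n = 23150$ ($n = \left(-463\right) \left(-50\right) = 23150$)
$- n = \left(-1\right) 23150 = -23150$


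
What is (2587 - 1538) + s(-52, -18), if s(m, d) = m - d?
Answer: 1015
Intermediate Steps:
(2587 - 1538) + s(-52, -18) = (2587 - 1538) + (-52 - 1*(-18)) = 1049 + (-52 + 18) = 1049 - 34 = 1015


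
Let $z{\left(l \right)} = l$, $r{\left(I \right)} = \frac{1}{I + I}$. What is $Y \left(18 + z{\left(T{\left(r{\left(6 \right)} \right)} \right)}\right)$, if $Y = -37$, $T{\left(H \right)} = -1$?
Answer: $-629$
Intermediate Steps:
$r{\left(I \right)} = \frac{1}{2 I}$
$Y \left(18 + z{\left(T{\left(r{\left(6 \right)} \right)} \right)}\right) = - 37 \left(18 - 1\right) = \left(-37\right) 17 = -629$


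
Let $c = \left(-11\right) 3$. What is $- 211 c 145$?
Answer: $1009635$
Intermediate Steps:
$c = -33$
$- 211 c 145 = \left(-211\right) \left(-33\right) 145 = 6963 \cdot 145 = 1009635$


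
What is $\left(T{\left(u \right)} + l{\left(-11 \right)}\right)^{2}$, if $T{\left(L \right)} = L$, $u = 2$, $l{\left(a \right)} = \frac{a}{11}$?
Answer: $1$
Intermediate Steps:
$l{\left(a \right)} = \frac{a}{11}$ ($l{\left(a \right)} = a \frac{1}{11} = \frac{a}{11}$)
$\left(T{\left(u \right)} + l{\left(-11 \right)}\right)^{2} = \left(2 + \frac{1}{11} \left(-11\right)\right)^{2} = \left(2 - 1\right)^{2} = 1^{2} = 1$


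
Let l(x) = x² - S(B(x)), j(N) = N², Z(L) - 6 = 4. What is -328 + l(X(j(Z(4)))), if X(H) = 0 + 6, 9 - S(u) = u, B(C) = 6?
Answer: -295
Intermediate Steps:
Z(L) = 10 (Z(L) = 6 + 4 = 10)
S(u) = 9 - u
X(H) = 6
l(x) = -3 + x² (l(x) = x² - (9 - 1*6) = x² - (9 - 6) = x² - 1*3 = x² - 3 = -3 + x²)
-328 + l(X(j(Z(4)))) = -328 + (-3 + 6²) = -328 + (-3 + 36) = -328 + 33 = -295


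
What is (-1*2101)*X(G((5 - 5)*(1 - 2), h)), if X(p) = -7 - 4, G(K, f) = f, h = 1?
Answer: 23111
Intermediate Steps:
X(p) = -11
(-1*2101)*X(G((5 - 5)*(1 - 2), h)) = -1*2101*(-11) = -2101*(-11) = 23111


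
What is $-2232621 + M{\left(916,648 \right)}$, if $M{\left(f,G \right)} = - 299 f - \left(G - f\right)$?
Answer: $-2506237$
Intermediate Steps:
$M{\left(f,G \right)} = - G - 298 f$
$-2232621 + M{\left(916,648 \right)} = -2232621 - 273616 = -2506237$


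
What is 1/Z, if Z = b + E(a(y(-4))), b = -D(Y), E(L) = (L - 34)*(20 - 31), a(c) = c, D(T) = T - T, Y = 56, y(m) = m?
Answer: 1/418 ≈ 0.0023923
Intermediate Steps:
D(T) = 0
E(L) = 374 - 11*L (E(L) = (-34 + L)*(-11) = 374 - 11*L)
b = 0 (b = -1*0 = 0)
Z = 418 (Z = 0 + (374 - 11*(-4)) = 0 + (374 + 44) = 0 + 418 = 418)
1/Z = 1/418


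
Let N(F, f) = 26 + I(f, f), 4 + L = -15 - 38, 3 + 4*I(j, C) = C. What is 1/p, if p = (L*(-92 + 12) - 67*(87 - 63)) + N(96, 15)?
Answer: 1/2981 ≈ 0.00033546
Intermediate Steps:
I(j, C) = -¾ + C/4
L = -57 (L = -4 + (-15 - 38) = -4 - 53 = -57)
N(F, f) = 101/4 + f/4 (N(F, f) = 26 + (-¾ + f/4) = 101/4 + f/4)
p = 2981 (p = (-57*(-92 + 12) - 67*(87 - 63)) + (101/4 + (¼)*15) = (-57*(-80) - 67*24) + (101/4 + 15/4) = (4560 - 1608) + 29 = 2952 + 29 = 2981)
1/p = 1/2981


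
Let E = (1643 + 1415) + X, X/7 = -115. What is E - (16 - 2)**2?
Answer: 2057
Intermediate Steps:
X = -805 (X = 7*(-115) = -805)
E = 2253 (E = (1643 + 1415) - 805 = 3058 - 805 = 2253)
E - (16 - 2)**2 = 2253 - (16 - 2)**2 = 2253 - 1*14**2 = 2253 - 1*196 = 2253 - 196 = 2057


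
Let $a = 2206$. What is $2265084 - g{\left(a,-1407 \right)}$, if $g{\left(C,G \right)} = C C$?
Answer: $-2601352$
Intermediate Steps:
$g{\left(C,G \right)} = C^{2}$
$2265084 - g{\left(a,-1407 \right)} = 2265084 - 2206^{2} = 2265084 - 4866436 = -2601352$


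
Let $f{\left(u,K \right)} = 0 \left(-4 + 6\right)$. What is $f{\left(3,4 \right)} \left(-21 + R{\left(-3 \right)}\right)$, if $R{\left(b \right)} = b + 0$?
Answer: $0$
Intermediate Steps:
$f{\left(u,K \right)} = 0$ ($f{\left(u,K \right)} = 0 \cdot 2 = 0$)
$R{\left(b \right)} = b$
$f{\left(3,4 \right)} \left(-21 + R{\left(-3 \right)}\right) = 0 \left(-21 - 3\right) = 0 \left(-24\right) = 0$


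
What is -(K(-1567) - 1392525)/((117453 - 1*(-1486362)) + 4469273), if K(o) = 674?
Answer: 1391851/6073088 ≈ 0.22918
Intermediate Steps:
-(K(-1567) - 1392525)/((117453 - 1*(-1486362)) + 4469273) = -(674 - 1392525)/((117453 - 1*(-1486362)) + 4469273) = -(-1391851)/((117453 + 1486362) + 4469273) = -(-1391851)/(1603815 + 4469273) = -(-1391851)/6073088 = -1*(-1391851/6073088) = 1391851/6073088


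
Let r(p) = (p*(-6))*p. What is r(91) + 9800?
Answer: -39886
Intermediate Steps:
r(p) = -6*p² (r(p) = (-6*p)*p = -6*p²)
r(91) + 9800 = -6*91² + 9800 = -6*8281 + 9800 = -49686 + 9800 = -39886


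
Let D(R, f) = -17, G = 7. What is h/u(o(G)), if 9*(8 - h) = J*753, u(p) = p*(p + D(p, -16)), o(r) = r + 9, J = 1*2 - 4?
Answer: -263/24 ≈ -10.958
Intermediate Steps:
J = -2 (J = 2 - 4 = -2)
o(r) = 9 + r
u(p) = p*(-17 + p) (u(p) = p*(p - 17) = p*(-17 + p))
h = 526/3 (h = 8 - (-2)*753/9 = 8 - 1/9*(-1506) = 8 + 502/3 = 526/3 ≈ 175.33)
h/u(o(G)) = 526/(3*(((9 + 7)*(-17 + (9 + 7))))) = 526/(3*((16*(-17 + 16)))) = 526/(3*((16*(-1)))) = (526/3)/(-16) = (526/3)*(-1/16) = -263/24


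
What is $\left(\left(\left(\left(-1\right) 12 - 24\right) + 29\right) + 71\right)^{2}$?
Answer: $4096$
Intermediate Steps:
$\left(\left(\left(\left(-1\right) 12 - 24\right) + 29\right) + 71\right)^{2} = \left(\left(\left(-12 - 24\right) + 29\right) + 71\right)^{2} = \left(\left(-36 + 29\right) + 71\right)^{2} = \left(-7 + 71\right)^{2} = 64^{2} = 4096$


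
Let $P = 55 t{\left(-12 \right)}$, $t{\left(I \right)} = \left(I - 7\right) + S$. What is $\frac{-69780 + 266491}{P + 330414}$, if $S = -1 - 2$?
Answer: $\frac{196711}{329204} \approx 0.59754$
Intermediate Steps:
$S = -3$ ($S = -1 - 2 = -3$)
$t{\left(I \right)} = -10 + I$ ($t{\left(I \right)} = \left(I - 7\right) - 3 = \left(-7 + I\right) - 3 = -10 + I$)
$P = -1210$ ($P = 55 \left(-10 - 12\right) = 55 \left(-22\right) = -1210$)
$\frac{-69780 + 266491}{P + 330414} = \frac{-69780 + 266491}{-1210 + 330414} = \frac{196711}{329204}$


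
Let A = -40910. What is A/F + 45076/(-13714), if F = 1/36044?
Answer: -10111058216818/6857 ≈ -1.4746e+9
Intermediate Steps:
F = 1/36044 ≈ 2.7744e-5
A/F + 45076/(-13714) = -40910/1/36044 + 45076/(-13714) = -40910*36044 + 45076*(-1/13714) = -1474560040 - 22538/6857 = -10111058216818/6857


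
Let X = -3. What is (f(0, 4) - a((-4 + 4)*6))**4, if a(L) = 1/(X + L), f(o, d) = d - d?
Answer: 1/81 ≈ 0.012346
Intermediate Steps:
f(o, d) = 0
a(L) = 1/(-3 + L)
(f(0, 4) - a((-4 + 4)*6))**4 = (0 - 1/(-3 + (-4 + 4)*6))**4 = (0 - 1/(-3 + 0*6))**4 = (0 - 1/(-3 + 0))**4 = (0 - 1/(-3))**4 = (0 - 1*(-1/3))**4 = (0 + 1/3)**4 = (1/3)**4 = 1/81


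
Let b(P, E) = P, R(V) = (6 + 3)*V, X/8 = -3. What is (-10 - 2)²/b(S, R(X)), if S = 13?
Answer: 144/13 ≈ 11.077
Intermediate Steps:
X = -24 (X = 8*(-3) = -24)
R(V) = 9*V
(-10 - 2)²/b(S, R(X)) = (-10 - 2)²/13 = (-12)²*(1/13) = 144*(1/13) = 144/13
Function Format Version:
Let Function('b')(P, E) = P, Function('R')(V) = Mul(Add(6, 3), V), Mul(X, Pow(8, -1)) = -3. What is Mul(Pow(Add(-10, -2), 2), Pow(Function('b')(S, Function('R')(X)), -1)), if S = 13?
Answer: Rational(144, 13) ≈ 11.077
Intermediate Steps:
X = -24 (X = Mul(8, -3) = -24)
Function('R')(V) = Mul(9, V)
Mul(Pow(Add(-10, -2), 2), Pow(Function('b')(S, Function('R')(X)), -1)) = Mul(Pow(Add(-10, -2), 2), Pow(13, -1)) = Mul(Pow(-12, 2), Rational(1, 13)) = Mul(144, Rational(1, 13)) = Rational(144, 13)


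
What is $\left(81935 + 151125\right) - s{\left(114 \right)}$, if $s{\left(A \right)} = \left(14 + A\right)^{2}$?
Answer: $216676$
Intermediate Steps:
$\left(81935 + 151125\right) - s{\left(114 \right)} = \left(81935 + 151125\right) - \left(14 + 114\right)^{2} = 233060 - 128^{2} = 233060 - 16384 = 216676$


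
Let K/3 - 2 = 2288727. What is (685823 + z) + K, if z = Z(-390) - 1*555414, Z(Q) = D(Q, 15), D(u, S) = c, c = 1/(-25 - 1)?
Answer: 181911495/26 ≈ 6.9966e+6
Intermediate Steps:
K = 6866187 (K = 6 + 3*2288727 = 6 + 6866181 = 6866187)
c = -1/26 (c = 1/(-26) = -1/26 ≈ -0.038462)
D(u, S) = -1/26
Z(Q) = -1/26
z = -14440765/26 (z = -1/26 - 1*555414 = -1/26 - 555414 = -14440765/26 ≈ -5.5541e+5)
(685823 + z) + K = (685823 - 14440765/26) + 6866187 = 3390633/26 + 6866187 = 181911495/26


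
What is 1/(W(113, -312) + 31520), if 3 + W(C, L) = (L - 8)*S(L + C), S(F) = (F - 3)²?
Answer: -1/13025763 ≈ -7.6771e-8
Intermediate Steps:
S(F) = (-3 + F)²
W(C, L) = -3 + (-3 + C + L)²*(-8 + L) (W(C, L) = -3 + (L - 8)*(-3 + (L + C))² = -3 + (-8 + L)*(-3 + (C + L))² = -3 + (-8 + L)*(-3 + C + L)² = -3 + (-3 + C + L)²*(-8 + L))
1/(W(113, -312) + 31520) = 1/((-3 - 8*(-3 + 113 - 312)² - 312*(-3 + 113 - 312)²) + 31520) = 1/((-3 - 8*(-202)² - 312*(-202)²) + 31520) = 1/((-3 - 8*40804 - 312*40804) + 31520) = 1/((-3 - 326432 - 12730848) + 31520) = 1/(-13057283 + 31520) = 1/(-13025763) = -1/13025763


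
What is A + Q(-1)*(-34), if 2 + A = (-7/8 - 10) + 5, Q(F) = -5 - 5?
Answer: 2657/8 ≈ 332.13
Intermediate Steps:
Q(F) = -10
A = -63/8 (A = -2 + ((-7/8 - 10) + 5) = -2 + (-87/8 + 5) = -2 - 47/8 = -63/8 ≈ -7.8750)
A + Q(-1)*(-34) = -63/8 - 10*(-34) = -63/8 + 340 = 2657/8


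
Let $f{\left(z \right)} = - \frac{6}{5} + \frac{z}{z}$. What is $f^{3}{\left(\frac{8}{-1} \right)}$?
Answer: $- \frac{1}{125} \approx -0.008$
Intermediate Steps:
$f{\left(z \right)} = - \frac{1}{5}$ ($f{\left(z \right)} = \left(-6\right) \frac{1}{5} + 1 = - \frac{6}{5} + 1 = - \frac{1}{5}$)
$f^{3}{\left(\frac{8}{-1} \right)} = \left(- \frac{1}{5}\right)^{3} = - \frac{1}{125}$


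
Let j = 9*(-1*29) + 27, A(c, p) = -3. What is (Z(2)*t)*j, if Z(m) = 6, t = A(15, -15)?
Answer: 4212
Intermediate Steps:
t = -3
j = -234 (j = 9*(-29) + 27 = -261 + 27 = -234)
(Z(2)*t)*j = (6*(-3))*(-234) = -18*(-234) = 4212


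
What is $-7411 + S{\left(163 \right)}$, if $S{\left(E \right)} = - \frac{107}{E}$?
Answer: $- \frac{1208100}{163} \approx -7411.7$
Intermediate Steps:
$-7411 + S{\left(163 \right)} = -7411 - \frac{107}{163} = - \frac{1208100}{163}$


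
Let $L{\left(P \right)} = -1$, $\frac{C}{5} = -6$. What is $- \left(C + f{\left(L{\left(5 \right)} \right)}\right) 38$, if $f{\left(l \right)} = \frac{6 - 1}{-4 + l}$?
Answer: $1178$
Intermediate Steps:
$C = -30$ ($C = 5 \left(-6\right) = -30$)
$f{\left(l \right)} = \frac{5}{-4 + l}$
$- \left(C + f{\left(L{\left(5 \right)} \right)}\right) 38 = - \left(-30 + \frac{5}{-4 - 1}\right) 38 = - \left(-30 + \frac{5}{-5}\right) 38 = - \left(-30 + 5 \left(- \frac{1}{5}\right)\right) 38 = - \left(-30 - 1\right) 38 = - \left(-31\right) 38 = \left(-1\right) \left(-1178\right) = 1178$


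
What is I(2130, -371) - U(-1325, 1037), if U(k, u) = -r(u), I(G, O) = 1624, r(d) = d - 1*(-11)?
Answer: 2672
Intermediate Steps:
r(d) = 11 + d (r(d) = d + 11 = 11 + d)
U(k, u) = -11 - u (U(k, u) = -(11 + u) = -11 - u)
I(2130, -371) - U(-1325, 1037) = 1624 - (-11 - 1*1037) = 1624 - (-11 - 1037) = 1624 - 1*(-1048) = 1624 + 1048 = 2672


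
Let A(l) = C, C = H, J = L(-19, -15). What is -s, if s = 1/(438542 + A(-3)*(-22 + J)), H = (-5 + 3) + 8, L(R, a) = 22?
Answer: -1/438542 ≈ -2.2803e-6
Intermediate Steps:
J = 22
H = 6 (H = -2 + 8 = 6)
C = 6
A(l) = 6
s = 1/438542 (s = 1/(438542 + 6*(-22 + 22)) = 1/(438542 + 6*0) = 1/(438542 + 0) = 1/438542 ≈ 2.2803e-6)
-s = -1*1/438542 = -1/438542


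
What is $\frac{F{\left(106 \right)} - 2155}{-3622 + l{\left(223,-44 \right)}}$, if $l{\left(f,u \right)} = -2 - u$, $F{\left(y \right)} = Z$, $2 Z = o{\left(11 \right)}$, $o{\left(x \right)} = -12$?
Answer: $\frac{2161}{3580} \approx 0.60363$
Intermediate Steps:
$Z = -6$ ($Z = \frac{1}{2} \left(-12\right) = -6$)
$F{\left(y \right)} = -6$
$\frac{F{\left(106 \right)} - 2155}{-3622 + l{\left(223,-44 \right)}} = \frac{-6 - 2155}{-3622 - -42} = - \frac{2161}{-3622 + \left(-2 + 44\right)} = - \frac{2161}{-3622 + 42} = - \frac{2161}{-3580} = \left(-2161\right) \left(- \frac{1}{3580}\right) = \frac{2161}{3580}$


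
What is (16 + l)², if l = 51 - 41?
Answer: 676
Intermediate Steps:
l = 10
(16 + l)² = (16 + 10)² = 26² = 676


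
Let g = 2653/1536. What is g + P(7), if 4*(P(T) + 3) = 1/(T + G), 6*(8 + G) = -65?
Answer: -141109/109056 ≈ -1.2939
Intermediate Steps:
G = -113/6 (G = -8 + (⅙)*(-65) = -8 - 65/6 = -113/6 ≈ -18.833)
P(T) = -3 + 1/(4*(-113/6 + T)) (P(T) = -3 + 1/(4*(T - 113/6)) = -3 + 1/(4*(-113/6 + T)))
g = 2653/1536 (g = 2653*(1/1536) = 2653/1536 ≈ 1.7272)
g + P(7) = 2653/1536 + 3*(227 - 12*7)/(2*(-113 + 6*7)) = 2653/1536 + 3*(227 - 84)/(2*(-113 + 42)) = 2653/1536 + (3/2)*143/(-71) = 2653/1536 + (3/2)*(-1/71)*143 = 2653/1536 - 429/142 = -141109/109056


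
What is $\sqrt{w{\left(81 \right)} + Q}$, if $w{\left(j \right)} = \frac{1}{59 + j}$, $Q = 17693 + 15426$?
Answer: $\frac{\sqrt{162283135}}{70} \approx 181.99$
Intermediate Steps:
$Q = 33119$
$\sqrt{w{\left(81 \right)} + Q} = \sqrt{\frac{1}{59 + 81} + 33119} = \sqrt{\frac{1}{140} + 33119} = \sqrt{\frac{4636661}{140}} = \frac{\sqrt{162283135}}{70}$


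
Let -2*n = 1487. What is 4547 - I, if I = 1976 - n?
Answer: 3655/2 ≈ 1827.5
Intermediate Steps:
n = -1487/2 (n = -½*1487 = -1487/2 ≈ -743.50)
I = 5439/2 (I = 1976 - 1*(-1487/2) = 1976 + 1487/2 = 5439/2 ≈ 2719.5)
4547 - I = 4547 - 1*5439/2 = 4547 - 5439/2 = 3655/2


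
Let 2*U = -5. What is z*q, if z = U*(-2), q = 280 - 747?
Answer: -2335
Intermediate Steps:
U = -5/2 (U = (½)*(-5) = -5/2 ≈ -2.5000)
q = -467
z = 5 (z = -5/2*(-2) = 5)
z*q = 5*(-467) = -2335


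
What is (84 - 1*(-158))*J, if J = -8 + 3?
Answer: -1210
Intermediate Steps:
J = -5
(84 - 1*(-158))*J = (84 - 1*(-158))*(-5) = (84 + 158)*(-5) = 242*(-5) = -1210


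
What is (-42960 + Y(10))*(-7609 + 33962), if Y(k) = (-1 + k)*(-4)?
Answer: -1133073588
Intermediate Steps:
Y(k) = 4 - 4*k
(-42960 + Y(10))*(-7609 + 33962) = (-42960 + (4 - 4*10))*(-7609 + 33962) = (-42960 + (4 - 40))*26353 = (-42960 - 36)*26353 = -42996*26353 = -1133073588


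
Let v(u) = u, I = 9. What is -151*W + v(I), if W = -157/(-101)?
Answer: -22798/101 ≈ -225.72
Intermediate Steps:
W = 157/101 (W = -157*(-1/101) = 157/101 ≈ 1.5545)
-151*W + v(I) = -151*157/101 + 9 = -23707/101 + 9 = -22798/101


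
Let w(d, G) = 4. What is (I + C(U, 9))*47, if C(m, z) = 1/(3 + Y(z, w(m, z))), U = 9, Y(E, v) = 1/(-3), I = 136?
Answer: 51277/8 ≈ 6409.6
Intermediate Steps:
Y(E, v) = -1/3
C(m, z) = 3/8 (C(m, z) = 1/(3 - 1/3) = 1/(8/3) = 3/8)
(I + C(U, 9))*47 = (136 + 3/8)*47 = (1091/8)*47 = 51277/8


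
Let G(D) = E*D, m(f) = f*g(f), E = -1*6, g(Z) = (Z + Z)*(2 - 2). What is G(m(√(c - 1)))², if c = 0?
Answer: 0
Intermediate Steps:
g(Z) = 0 (g(Z) = (2*Z)*0 = 0)
E = -6
m(f) = 0 (m(f) = f*0 = 0)
G(D) = -6*D
G(m(√(c - 1)))² = (-6*0)² = 0² = 0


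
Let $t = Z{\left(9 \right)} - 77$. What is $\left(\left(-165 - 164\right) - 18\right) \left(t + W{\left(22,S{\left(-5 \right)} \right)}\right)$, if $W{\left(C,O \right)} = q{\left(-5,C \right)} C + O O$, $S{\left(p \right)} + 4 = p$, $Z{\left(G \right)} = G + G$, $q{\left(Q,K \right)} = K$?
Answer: $-175582$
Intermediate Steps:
$Z{\left(G \right)} = 2 G$
$S{\left(p \right)} = -4 + p$
$W{\left(C,O \right)} = C^{2} + O^{2}$ ($W{\left(C,O \right)} = C C + O O = C^{2} + O^{2}$)
$t = -59$ ($t = 2 \cdot 9 - 77 = 18 - 77 = -59$)
$\left(\left(-165 - 164\right) - 18\right) \left(t + W{\left(22,S{\left(-5 \right)} \right)}\right) = \left(\left(-165 - 164\right) - 18\right) \left(-59 + \left(22^{2} + \left(-4 - 5\right)^{2}\right)\right) = \left(-329 - 18\right) \left(-59 + \left(484 + \left(-9\right)^{2}\right)\right) = - 347 \left(-59 + \left(484 + 81\right)\right) = - 347 \left(-59 + 565\right) = \left(-347\right) 506 = -175582$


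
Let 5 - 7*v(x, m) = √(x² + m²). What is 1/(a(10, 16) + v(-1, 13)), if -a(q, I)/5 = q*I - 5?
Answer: -3794/2937623 + 7*√170/29376230 ≈ -0.0012884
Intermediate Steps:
v(x, m) = 5/7 - √(m² + x²)/7 (v(x, m) = 5/7 - √(x² + m²)/7 = 5/7 - √(m² + x²)/7)
a(q, I) = 25 - 5*I*q (a(q, I) = -5*(q*I - 5) = -5*(I*q - 5) = -5*(-5 + I*q) = 25 - 5*I*q)
1/(a(10, 16) + v(-1, 13)) = 1/((25 - 5*16*10) + (5/7 - √(13² + (-1)²)/7)) = 1/((25 - 800) + (5/7 - √(169 + 1)/7)) = 1/(-775 + (5/7 - √170/7)) = 1/(-5420/7 - √170/7)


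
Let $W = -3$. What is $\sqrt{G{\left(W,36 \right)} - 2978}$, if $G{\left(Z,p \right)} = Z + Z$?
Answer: $2 i \sqrt{746} \approx 54.626 i$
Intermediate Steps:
$G{\left(Z,p \right)} = 2 Z$
$\sqrt{G{\left(W,36 \right)} - 2978} = \sqrt{2 \left(-3\right) - 2978} = \sqrt{-6 - 2978} = \sqrt{-2984} = 2 i \sqrt{746}$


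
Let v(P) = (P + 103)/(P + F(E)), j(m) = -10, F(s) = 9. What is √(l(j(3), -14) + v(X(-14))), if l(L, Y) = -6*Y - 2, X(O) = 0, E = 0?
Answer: 29/3 ≈ 9.6667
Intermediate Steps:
v(P) = (103 + P)/(9 + P) (v(P) = (P + 103)/(P + 9) = (103 + P)/(9 + P))
l(L, Y) = -2 - 6*Y
√(l(j(3), -14) + v(X(-14))) = √((-2 - 6*(-14)) + (103 + 0)/(9 + 0)) = √((-2 + 84) + 103/9) = √(82 + (⅑)*103) = √(82 + 103/9) = √(841/9) = 29/3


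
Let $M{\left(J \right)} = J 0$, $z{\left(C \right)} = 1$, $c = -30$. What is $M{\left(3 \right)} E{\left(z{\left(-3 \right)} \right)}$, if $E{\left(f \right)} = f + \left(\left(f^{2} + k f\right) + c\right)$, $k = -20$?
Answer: $0$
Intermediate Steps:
$M{\left(J \right)} = 0$
$E{\left(f \right)} = -30 + f^{2} - 19 f$ ($E{\left(f \right)} = f - \left(30 - f^{2} + 20 f\right) = -30 + f^{2} - 19 f$)
$M{\left(3 \right)} E{\left(z{\left(-3 \right)} \right)} = 0 \left(-30 + 1^{2} - 19\right) = 0 \left(-30 + 1 - 19\right) = 0 \left(-48\right) = 0$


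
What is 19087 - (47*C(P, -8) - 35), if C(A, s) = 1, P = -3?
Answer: 19075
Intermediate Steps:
19087 - (47*C(P, -8) - 35) = 19087 - (47*1 - 35) = 19087 - (47 - 35) = 19087 - 1*12 = 19087 - 12 = 19075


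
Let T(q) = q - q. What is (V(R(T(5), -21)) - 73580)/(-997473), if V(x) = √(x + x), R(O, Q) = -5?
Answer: 73580/997473 - I*√10/997473 ≈ 0.073766 - 3.1703e-6*I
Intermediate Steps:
T(q) = 0
V(x) = √2*√x (V(x) = √(2*x) = √2*√x)
(V(R(T(5), -21)) - 73580)/(-997473) = (√2*√(-5) - 73580)/(-997473) = (√2*(I*√5) - 73580)*(-1/997473) = (I*√10 - 73580)*(-1/997473) = (-73580 + I*√10)*(-1/997473) = 73580/997473 - I*√10/997473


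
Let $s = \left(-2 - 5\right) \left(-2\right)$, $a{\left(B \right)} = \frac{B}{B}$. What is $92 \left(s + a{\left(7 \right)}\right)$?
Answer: $1380$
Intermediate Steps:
$a{\left(B \right)} = 1$
$s = 14$ ($s = \left(-7\right) \left(-2\right) = 14$)
$92 \left(s + a{\left(7 \right)}\right) = 92 \left(14 + 1\right) = 92 \cdot 15 = 1380$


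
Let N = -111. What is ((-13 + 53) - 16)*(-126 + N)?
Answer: -5688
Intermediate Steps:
((-13 + 53) - 16)*(-126 + N) = ((-13 + 53) - 16)*(-126 - 111) = (40 - 16)*(-237) = 24*(-237) = -5688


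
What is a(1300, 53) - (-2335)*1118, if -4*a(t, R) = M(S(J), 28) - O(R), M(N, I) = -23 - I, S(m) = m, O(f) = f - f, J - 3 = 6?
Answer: 10442171/4 ≈ 2.6105e+6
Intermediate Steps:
J = 9 (J = 3 + 6 = 9)
O(f) = 0
a(t, R) = 51/4 (a(t, R) = -((-23 - 1*28) - 1*0)/4 = -((-23 - 28) + 0)/4 = -(-51 + 0)/4 = -¼*(-51) = 51/4)
a(1300, 53) - (-2335)*1118 = 51/4 - (-2335)*1118 = 51/4 - 1*(-2610530) = 51/4 + 2610530 = 10442171/4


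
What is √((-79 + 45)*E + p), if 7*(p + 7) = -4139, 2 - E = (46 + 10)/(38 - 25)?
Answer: 18*I*√13286/91 ≈ 22.8*I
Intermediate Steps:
E = -30/13 (E = 2 - (46 + 10)/(38 - 25) = 2 - 56/13 = -30/13 ≈ -2.3077)
p = -4188/7 (p = -7 + (⅐)*(-4139) = -7 - 4139/7 = -4188/7 ≈ -598.29)
√((-79 + 45)*E + p) = √((-79 + 45)*(-30/13) - 4188/7) = √(-34*(-30/13) - 4188/7) = √(1020/13 - 4188/7) = √(-47304/91) = 18*I*√13286/91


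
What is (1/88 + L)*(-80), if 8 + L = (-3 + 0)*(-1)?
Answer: 4390/11 ≈ 399.09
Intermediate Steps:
L = -5 (L = -8 + (-3 + 0)*(-1) = -8 - 3*(-1) = -8 + 3 = -5)
(1/88 + L)*(-80) = (1/88 - 5)*(-80) = -439/88*(-80) = 4390/11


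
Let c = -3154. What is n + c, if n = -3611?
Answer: -6765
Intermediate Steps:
n + c = -3611 - 3154 = -6765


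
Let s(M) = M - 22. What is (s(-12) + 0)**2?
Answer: 1156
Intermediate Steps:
s(M) = -22 + M
(s(-12) + 0)**2 = ((-22 - 12) + 0)**2 = (-34 + 0)**2 = (-34)**2 = 1156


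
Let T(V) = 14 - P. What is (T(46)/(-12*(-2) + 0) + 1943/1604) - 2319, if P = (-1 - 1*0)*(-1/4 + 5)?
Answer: -29731839/12832 ≈ -2317.0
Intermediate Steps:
P = -19/4 (P = (-1 + 0)*(-1*1/4 + 5) = -(-1/4 + 5) = -1*19/4 = -19/4 ≈ -4.7500)
T(V) = 75/4 (T(V) = 14 - 1*(-19/4) = 14 + 19/4 = 75/4)
(T(46)/(-12*(-2) + 0) + 1943/1604) - 2319 = (75/(4*(-12*(-2) + 0)) + 1943/1604) - 2319 = (75/(4*(24 + 0)) + 1943*(1/1604)) - 2319 = ((75/4)/24 + 1943/1604) - 2319 = ((75/4)*(1/24) + 1943/1604) - 2319 = (25/32 + 1943/1604) - 2319 = 25569/12832 - 2319 = -29731839/12832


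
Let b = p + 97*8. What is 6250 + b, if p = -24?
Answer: 7002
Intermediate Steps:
b = 752 (b = -24 + 97*8 = -24 + 776 = 752)
6250 + b = 6250 + 752 = 7002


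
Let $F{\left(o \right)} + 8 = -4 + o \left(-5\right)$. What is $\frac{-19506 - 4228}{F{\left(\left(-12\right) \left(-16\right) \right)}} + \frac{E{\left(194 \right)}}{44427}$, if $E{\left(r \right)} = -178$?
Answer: $\frac{175709567}{7197174} \approx 24.414$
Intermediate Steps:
$F{\left(o \right)} = -12 - 5 o$ ($F{\left(o \right)} = -8 + \left(-4 + o \left(-5\right)\right) = -8 - \left(4 + 5 o\right) = -12 - 5 o$)
$\frac{-19506 - 4228}{F{\left(\left(-12\right) \left(-16\right) \right)}} + \frac{E{\left(194 \right)}}{44427} = \frac{-19506 - 4228}{-12 - 5 \left(\left(-12\right) \left(-16\right)\right)} - \frac{178}{44427} = - \frac{23734}{-12 - 960} - \frac{178}{44427} = - \frac{23734}{-972} - \frac{178}{44427} = \left(-23734\right) \left(- \frac{1}{972}\right) - \frac{178}{44427} = \frac{11867}{486} - \frac{178}{44427} = \frac{175709567}{7197174}$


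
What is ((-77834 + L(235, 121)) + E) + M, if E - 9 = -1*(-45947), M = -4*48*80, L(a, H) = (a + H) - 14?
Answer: -46896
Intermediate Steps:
L(a, H) = -14 + H + a (L(a, H) = (H + a) - 14 = -14 + H + a)
M = -15360 (M = -192*80 = -15360)
E = 45956 (E = 9 - 1*(-45947) = 9 + 45947 = 45956)
((-77834 + L(235, 121)) + E) + M = ((-77834 + (-14 + 121 + 235)) + 45956) - 15360 = ((-77834 + 342) + 45956) - 15360 = (-77492 + 45956) - 15360 = -31536 - 15360 = -46896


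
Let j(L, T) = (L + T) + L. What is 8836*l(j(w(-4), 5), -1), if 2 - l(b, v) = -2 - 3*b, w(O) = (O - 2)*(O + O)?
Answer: 2712652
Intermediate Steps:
w(O) = 2*O*(-2 + O) (w(O) = (-2 + O)*(2*O) = 2*O*(-2 + O))
j(L, T) = T + 2*L
l(b, v) = 4 + 3*b (l(b, v) = 2 - (-2 - 3*b) = 2 + (2 + 3*b) = 4 + 3*b)
8836*l(j(w(-4), 5), -1) = 8836*(4 + 3*(5 + 2*(2*(-4)*(-2 - 4)))) = 8836*(4 + 3*(5 + 2*(2*(-4)*(-6)))) = 8836*(4 + 3*(5 + 2*48)) = 8836*(4 + 3*(5 + 96)) = 8836*(4 + 3*101) = 8836*(4 + 303) = 8836*307 = 2712652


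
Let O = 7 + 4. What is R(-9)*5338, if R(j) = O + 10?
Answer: 112098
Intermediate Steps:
O = 11
R(j) = 21 (R(j) = 11 + 10 = 21)
R(-9)*5338 = 21*5338 = 112098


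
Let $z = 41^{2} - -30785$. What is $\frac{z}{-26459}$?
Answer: $- \frac{32466}{26459} \approx -1.227$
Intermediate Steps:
$z = 32466$ ($z = 1681 + 30785 = 32466$)
$\frac{z}{-26459} = \frac{32466}{-26459} = 32466 \left(- \frac{1}{26459}\right) = - \frac{32466}{26459}$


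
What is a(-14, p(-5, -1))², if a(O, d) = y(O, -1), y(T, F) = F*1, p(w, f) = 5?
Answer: 1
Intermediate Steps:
y(T, F) = F
a(O, d) = -1
a(-14, p(-5, -1))² = (-1)² = 1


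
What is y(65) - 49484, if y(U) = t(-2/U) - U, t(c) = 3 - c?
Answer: -3220488/65 ≈ -49546.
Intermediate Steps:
y(U) = 3 - U + 2/U (y(U) = (3 - (-2)/U) - U = (3 + 2/U) - U = 3 - U + 2/U)
y(65) - 49484 = (3 - 1*65 + 2/65) - 49484 = (3 - 65 + 2*(1/65)) - 49484 = (3 - 65 + 2/65) - 49484 = -4028/65 - 49484 = -3220488/65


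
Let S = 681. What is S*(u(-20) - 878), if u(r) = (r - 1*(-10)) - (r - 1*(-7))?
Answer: -595875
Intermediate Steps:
u(r) = 3 (u(r) = (r + 10) - (r + 7) = (10 + r) - (7 + r) = (10 + r) + (-7 - r) = 3)
S*(u(-20) - 878) = 681*(3 - 878) = 681*(-875) = -595875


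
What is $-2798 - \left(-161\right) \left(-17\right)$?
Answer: $-5535$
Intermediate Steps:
$-2798 - \left(-161\right) \left(-17\right) = -2798 - 2737 = -5535$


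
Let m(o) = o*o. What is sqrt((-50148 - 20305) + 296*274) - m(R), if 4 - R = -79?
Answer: -6889 + sqrt(10651) ≈ -6785.8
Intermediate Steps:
R = 83 (R = 4 - 1*(-79) = 4 + 79 = 83)
m(o) = o**2
sqrt((-50148 - 20305) + 296*274) - m(R) = sqrt((-50148 - 20305) + 296*274) - 1*83**2 = sqrt(-70453 + 81104) - 1*6889 = sqrt(10651) - 6889 = -6889 + sqrt(10651)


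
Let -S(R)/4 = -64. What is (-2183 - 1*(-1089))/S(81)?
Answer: -547/128 ≈ -4.2734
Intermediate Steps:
S(R) = 256 (S(R) = -4*(-64) = 256)
(-2183 - 1*(-1089))/S(81) = (-2183 - 1*(-1089))/256 = (-2183 + 1089)*(1/256) = -1094*1/256 = -547/128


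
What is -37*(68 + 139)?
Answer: -7659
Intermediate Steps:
-37*(68 + 139) = -37*207 = -7659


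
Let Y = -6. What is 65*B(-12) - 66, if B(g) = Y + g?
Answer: -1236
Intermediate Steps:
B(g) = -6 + g
65*B(-12) - 66 = 65*(-6 - 12) - 66 = 65*(-18) - 66 = -1170 - 66 = -1236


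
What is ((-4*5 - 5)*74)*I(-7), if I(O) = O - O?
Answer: 0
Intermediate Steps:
I(O) = 0
((-4*5 - 5)*74)*I(-7) = ((-4*5 - 5)*74)*0 = ((-20 - 5)*74)*0 = -25*74*0 = -1850*0 = 0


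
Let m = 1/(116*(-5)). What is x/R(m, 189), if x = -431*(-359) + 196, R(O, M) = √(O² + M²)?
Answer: 89856500*√12016544401/12016544401 ≈ 819.71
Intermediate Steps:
m = -1/580 (m = 1/(-580) = -1/580 ≈ -0.0017241)
R(O, M) = √(M² + O²)
x = 154925 (x = 154729 + 196 = 154925)
x/R(m, 189) = 154925/(√(189² + (-1/580)²)) = 154925/(√(35721 + 1/336400)) = 154925/(√(12016544401/336400)) = 154925/((√12016544401/580)) = 154925*(580*√12016544401/12016544401) = 89856500*√12016544401/12016544401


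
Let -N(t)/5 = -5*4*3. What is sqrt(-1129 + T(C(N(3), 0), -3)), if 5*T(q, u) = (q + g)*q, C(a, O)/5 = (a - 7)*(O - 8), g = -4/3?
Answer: sqrt(247263087)/3 ≈ 5241.5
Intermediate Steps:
g = -4/3 (g = -4*1/3 = -4/3 ≈ -1.3333)
N(t) = 300 (N(t) = -5*(-5*4)*3 = -(-100)*3 = -5*(-60) = 300)
C(a, O) = 5*(-8 + O)*(-7 + a) (C(a, O) = 5*((a - 7)*(O - 8)) = 5*((-7 + a)*(-8 + O)) = 5*((-8 + O)*(-7 + a)) = 5*(-8 + O)*(-7 + a))
T(q, u) = q*(-4/3 + q)/5 (T(q, u) = ((q - 4/3)*q)/5 = ((-4/3 + q)*q)/5 = (q*(-4/3 + q))/5 = q*(-4/3 + q)/5)
sqrt(-1129 + T(C(N(3), 0), -3)) = sqrt(-1129 + (280 - 40*300 - 35*0 + 5*0*300)*(-4 + 3*(280 - 40*300 - 35*0 + 5*0*300))/15) = sqrt(-1129 + (280 - 12000 + 0 + 0)*(-4 + 3*(280 - 12000 + 0 + 0))/15) = sqrt(-1129 + (1/15)*(-11720)*(-4 + 3*(-11720))) = sqrt(-1129 + (1/15)*(-11720)*(-4 - 35160)) = sqrt(-1129 + (1/15)*(-11720)*(-35164)) = sqrt(-1129 + 82424416/3) = sqrt(82421029/3) = sqrt(247263087)/3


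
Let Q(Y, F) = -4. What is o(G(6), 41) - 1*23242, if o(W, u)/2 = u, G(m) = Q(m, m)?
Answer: -23160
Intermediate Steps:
G(m) = -4
o(W, u) = 2*u
o(G(6), 41) - 1*23242 = 2*41 - 1*23242 = 82 - 23242 = -23160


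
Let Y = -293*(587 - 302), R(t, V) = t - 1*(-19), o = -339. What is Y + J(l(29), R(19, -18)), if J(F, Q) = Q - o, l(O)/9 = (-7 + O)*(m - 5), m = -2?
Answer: -83128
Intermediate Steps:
l(O) = 441 - 63*O (l(O) = 9*((-7 + O)*(-2 - 5)) = 9*((-7 + O)*(-7)) = 9*(49 - 7*O) = 441 - 63*O)
R(t, V) = 19 + t (R(t, V) = t + 19 = 19 + t)
J(F, Q) = 339 + Q (J(F, Q) = Q - 1*(-339) = Q + 339 = 339 + Q)
Y = -83505 (Y = -293*285 = -83505)
Y + J(l(29), R(19, -18)) = -83505 + (339 + (19 + 19)) = -83505 + (339 + 38) = -83505 + 377 = -83128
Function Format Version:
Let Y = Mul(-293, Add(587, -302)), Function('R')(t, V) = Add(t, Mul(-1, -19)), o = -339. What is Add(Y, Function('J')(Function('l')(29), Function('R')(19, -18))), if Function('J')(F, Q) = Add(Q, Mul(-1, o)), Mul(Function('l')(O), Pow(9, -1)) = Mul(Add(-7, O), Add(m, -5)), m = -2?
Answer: -83128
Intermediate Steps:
Function('l')(O) = Add(441, Mul(-63, O)) (Function('l')(O) = Mul(9, Mul(Add(-7, O), Add(-2, -5))) = Mul(9, Mul(Add(-7, O), -7)) = Mul(9, Add(49, Mul(-7, O))) = Add(441, Mul(-63, O)))
Function('R')(t, V) = Add(19, t) (Function('R')(t, V) = Add(t, 19) = Add(19, t))
Function('J')(F, Q) = Add(339, Q) (Function('J')(F, Q) = Add(Q, Mul(-1, -339)) = Add(Q, 339) = Add(339, Q))
Y = -83505 (Y = Mul(-293, 285) = -83505)
Add(Y, Function('J')(Function('l')(29), Function('R')(19, -18))) = Add(-83505, Add(339, Add(19, 19))) = Add(-83505, Add(339, 38)) = Add(-83505, 377) = -83128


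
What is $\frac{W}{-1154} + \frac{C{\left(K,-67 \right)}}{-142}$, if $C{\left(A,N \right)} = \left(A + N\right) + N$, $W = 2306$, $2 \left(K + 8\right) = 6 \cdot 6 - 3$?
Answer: $- \frac{182625}{163868} \approx -1.1145$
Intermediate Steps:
$K = \frac{17}{2}$ ($K = -8 + \frac{6 \cdot 6 - 3}{2} = -8 + \frac{36 - 3}{2} = -8 + \frac{1}{2} \cdot 33 = -8 + \frac{33}{2} = \frac{17}{2} \approx 8.5$)
$C{\left(A,N \right)} = A + 2 N$
$\frac{W}{-1154} + \frac{C{\left(K,-67 \right)}}{-142} = \frac{2306}{-1154} + \frac{\frac{17}{2} + 2 \left(-67\right)}{-142} = 2306 \left(- \frac{1}{1154}\right) + \left(\frac{17}{2} - 134\right) \left(- \frac{1}{142}\right) = - \frac{1153}{577} - - \frac{251}{284} = - \frac{1153}{577} + \frac{251}{284} = - \frac{182625}{163868}$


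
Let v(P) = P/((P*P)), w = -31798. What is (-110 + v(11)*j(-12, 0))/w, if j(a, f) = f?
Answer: 55/15899 ≈ 0.0034593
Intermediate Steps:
v(P) = 1/P (v(P) = P/(P²) = P/P² = 1/P)
(-110 + v(11)*j(-12, 0))/w = (-110 + 0/11)/(-31798) = (-110 + (1/11)*0)*(-1/31798) = (-110 + 0)*(-1/31798) = -110*(-1/31798) = 55/15899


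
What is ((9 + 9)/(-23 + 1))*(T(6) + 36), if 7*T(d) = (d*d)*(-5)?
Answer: -648/77 ≈ -8.4156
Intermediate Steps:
T(d) = -5*d²/7 (T(d) = ((d*d)*(-5))/7 = (d²*(-5))/7 = (-5*d²)/7 = -5*d²/7)
((9 + 9)/(-23 + 1))*(T(6) + 36) = ((9 + 9)/(-23 + 1))*(-5/7*6² + 36) = (18/(-22))*(-5/7*36 + 36) = (18*(-1/22))*(-180/7 + 36) = -9/11*72/7 = -648/77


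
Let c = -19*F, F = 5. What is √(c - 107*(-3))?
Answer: √226 ≈ 15.033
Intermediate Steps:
c = -95 (c = -19*5 = -95)
√(c - 107*(-3)) = √(-95 - 107*(-3)) = √(-95 + 321) = √226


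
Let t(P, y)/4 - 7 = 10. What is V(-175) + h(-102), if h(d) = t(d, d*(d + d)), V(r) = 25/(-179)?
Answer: 12147/179 ≈ 67.860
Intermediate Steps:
t(P, y) = 68 (t(P, y) = 28 + 4*10 = 28 + 40 = 68)
V(r) = -25/179 (V(r) = 25*(-1/179) = -25/179)
h(d) = 68
V(-175) + h(-102) = -25/179 + 68 = 12147/179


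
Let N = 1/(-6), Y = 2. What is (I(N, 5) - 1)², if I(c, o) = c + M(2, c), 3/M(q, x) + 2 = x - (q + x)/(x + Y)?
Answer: 58081/12996 ≈ 4.4691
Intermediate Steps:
M(q, x) = 3/(-2 + x - (q + x)/(2 + x)) (M(q, x) = 3/(-2 + (x - (q + x)/(x + 2))) = 3/(-2 + (x - (q + x)/(2 + x))) = 3/(-2 + x - (q + x)/(2 + x)))
N = -⅙ ≈ -0.16667
I(c, o) = c + 3*(2 + c)/(-6 + c² - c) (I(c, o) = c + 3*(2 + c)/(-4 + c² - 1*2 - c) = c + 3*(2 + c)/(-4 + c² - 2 - c) = c + 3*(2 + c)/(-6 + c² - c))
(I(N, 5) - 1)² = ((3 + (-⅙)² - 3*(-⅙))/(-3 - ⅙) - 1)² = ((3 + 1/36 + ½)/(-19/6) - 1)² = (-6/19*127/36 - 1)² = (-127/114 - 1)² = (-241/114)² = 58081/12996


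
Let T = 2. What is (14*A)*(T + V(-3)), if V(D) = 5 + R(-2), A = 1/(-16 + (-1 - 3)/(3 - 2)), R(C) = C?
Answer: -7/2 ≈ -3.5000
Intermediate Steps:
A = -1/20 (A = 1/(-16 - 4/1) = 1/(-16 - 4*1) = 1/(-16 - 4) = 1/(-20) = -1/20 ≈ -0.050000)
V(D) = 3 (V(D) = 5 - 2 = 3)
(14*A)*(T + V(-3)) = (14*(-1/20))*(2 + 3) = -7/10*5 = -7/2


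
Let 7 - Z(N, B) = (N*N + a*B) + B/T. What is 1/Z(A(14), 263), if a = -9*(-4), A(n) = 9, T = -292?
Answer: -292/2786001 ≈ -0.00010481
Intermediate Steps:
a = 36
Z(N, B) = 7 - N² - 10511*B/292 (Z(N, B) = 7 - ((N*N + 36*B) + B/(-292)) = 7 - ((N² + 36*B) + B*(-1/292)) = 7 - ((N² + 36*B) - B/292) = 7 - (N² + 10511*B/292) = 7 + (-N² - 10511*B/292) = 7 - N² - 10511*B/292)
1/Z(A(14), 263) = 1/(7 - 1*9² - 10511/292*263) = 1/(7 - 1*81 - 2764393/292) = 1/(7 - 81 - 2764393/292) = 1/(-2786001/292) = -292/2786001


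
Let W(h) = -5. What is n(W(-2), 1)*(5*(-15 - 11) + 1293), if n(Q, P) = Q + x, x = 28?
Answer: 26749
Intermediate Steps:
n(Q, P) = 28 + Q (n(Q, P) = Q + 28 = 28 + Q)
n(W(-2), 1)*(5*(-15 - 11) + 1293) = (28 - 5)*(5*(-15 - 11) + 1293) = 23*(5*(-26) + 1293) = 23*(-130 + 1293) = 23*1163 = 26749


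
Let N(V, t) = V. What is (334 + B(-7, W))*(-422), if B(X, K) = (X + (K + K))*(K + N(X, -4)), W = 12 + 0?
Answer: -176818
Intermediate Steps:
W = 12
B(X, K) = (K + X)*(X + 2*K) (B(X, K) = (X + (K + K))*(K + X) = (X + 2*K)*(K + X) = (K + X)*(X + 2*K))
(334 + B(-7, W))*(-422) = (334 + ((-7)² + 2*12² + 3*12*(-7)))*(-422) = (334 + (49 + 2*144 - 252))*(-422) = (334 + (49 + 288 - 252))*(-422) = (334 + 85)*(-422) = 419*(-422) = -176818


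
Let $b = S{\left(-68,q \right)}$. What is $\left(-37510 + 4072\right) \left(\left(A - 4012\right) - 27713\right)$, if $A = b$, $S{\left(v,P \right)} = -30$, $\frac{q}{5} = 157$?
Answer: $1061823690$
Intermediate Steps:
$q = 785$ ($q = 5 \cdot 157 = 785$)
$b = -30$
$A = -30$
$\left(-37510 + 4072\right) \left(\left(A - 4012\right) - 27713\right) = \left(-37510 + 4072\right) \left(\left(-30 - 4012\right) - 27713\right) = - 33438 \left(\left(-30 - 4012\right) - 27713\right) = - 33438 \left(-4042 - 27713\right) = \left(-33438\right) \left(-31755\right) = 1061823690$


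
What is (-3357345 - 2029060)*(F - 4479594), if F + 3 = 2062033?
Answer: 13021978817420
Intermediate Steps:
F = 2062030 (F = -3 + 2062033 = 2062030)
(-3357345 - 2029060)*(F - 4479594) = (-3357345 - 2029060)*(2062030 - 4479594) = -5386405*(-2417564) = 13021978817420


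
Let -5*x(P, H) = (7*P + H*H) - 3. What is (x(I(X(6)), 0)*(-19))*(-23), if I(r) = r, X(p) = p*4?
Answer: -14421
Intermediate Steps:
X(p) = 4*p
x(P, H) = ⅗ - 7*P/5 - H²/5 (x(P, H) = -((7*P + H*H) - 3)/5 = -((7*P + H²) - 3)/5 = -((H² + 7*P) - 3)/5 = -(-3 + H² + 7*P)/5 = ⅗ - 7*P/5 - H²/5)
(x(I(X(6)), 0)*(-19))*(-23) = ((⅗ - 28*6/5 - ⅕*0²)*(-19))*(-23) = ((⅗ - 7/5*24 - ⅕*0)*(-19))*(-23) = ((⅗ - 168/5 + 0)*(-19))*(-23) = -33*(-19)*(-23) = 627*(-23) = -14421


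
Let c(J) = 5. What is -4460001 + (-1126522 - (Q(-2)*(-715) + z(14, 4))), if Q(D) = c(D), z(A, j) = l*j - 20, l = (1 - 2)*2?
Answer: -5582920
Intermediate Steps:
l = -2 (l = -1*2 = -2)
z(A, j) = -20 - 2*j (z(A, j) = -2*j - 20 = -20 - 2*j)
Q(D) = 5
-4460001 + (-1126522 - (Q(-2)*(-715) + z(14, 4))) = -4460001 + (-1126522 - (5*(-715) + (-20 - 2*4))) = -4460001 + (-1126522 - (-3575 + (-20 - 8))) = -4460001 + (-1126522 - (-3575 - 28)) = -4460001 + (-1126522 - 1*(-3603)) = -4460001 + (-1126522 + 3603) = -4460001 - 1122919 = -5582920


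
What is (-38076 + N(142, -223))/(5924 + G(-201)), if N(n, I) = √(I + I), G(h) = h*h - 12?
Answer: -38076/46313 + I*√446/46313 ≈ -0.82214 + 0.000456*I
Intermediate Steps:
G(h) = -12 + h² (G(h) = h² - 12 = -12 + h²)
N(n, I) = √2*√I (N(n, I) = √(2*I) = √2*√I)
(-38076 + N(142, -223))/(5924 + G(-201)) = (-38076 + √2*√(-223))/(5924 + (-12 + (-201)²)) = (-38076 + √2*(I*√223))/(5924 + (-12 + 40401)) = (-38076 + I*√446)/(5924 + 40389) = (-38076 + I*√446)/46313 = (-38076 + I*√446)*(1/46313) = -38076/46313 + I*√446/46313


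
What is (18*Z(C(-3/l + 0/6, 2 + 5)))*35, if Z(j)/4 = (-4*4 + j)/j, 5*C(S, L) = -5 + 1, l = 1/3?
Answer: 52920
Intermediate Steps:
l = ⅓ ≈ 0.33333
C(S, L) = -⅘ (C(S, L) = (-5 + 1)/5 = (⅕)*(-4) = -⅘)
Z(j) = 4*(-16 + j)/j (Z(j) = 4*((-4*4 + j)/j) = 4*((-16 + j)/j) = 4*(-16 + j)/j)
(18*Z(C(-3/l + 0/6, 2 + 5)))*35 = (18*(4 - 64/(-⅘)))*35 = (18*(4 - 64*(-5/4)))*35 = (18*(4 + 80))*35 = (18*84)*35 = 1512*35 = 52920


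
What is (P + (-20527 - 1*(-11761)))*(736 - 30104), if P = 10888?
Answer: -62318896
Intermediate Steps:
(P + (-20527 - 1*(-11761)))*(736 - 30104) = (10888 + (-20527 - 1*(-11761)))*(736 - 30104) = (10888 + (-20527 + 11761))*(-29368) = (10888 - 8766)*(-29368) = 2122*(-29368) = -62318896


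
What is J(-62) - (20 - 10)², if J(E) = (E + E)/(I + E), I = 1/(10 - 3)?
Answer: -42432/433 ≈ -97.995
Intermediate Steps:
I = ⅐ (I = 1/7 = ⅐ ≈ 0.14286)
J(E) = 2*E/(⅐ + E) (J(E) = (E + E)/(⅐ + E) = (2*E)/(⅐ + E) = 2*E/(⅐ + E))
J(-62) - (20 - 10)² = 14*(-62)/(1 + 7*(-62)) - (20 - 10)² = 14*(-62)/(1 - 434) - 1*10² = 14*(-62)/(-433) - 1*100 = 14*(-62)*(-1/433) - 100 = 868/433 - 100 = -42432/433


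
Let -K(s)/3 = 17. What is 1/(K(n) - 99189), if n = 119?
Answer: -1/99240 ≈ -1.0077e-5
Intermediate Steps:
K(s) = -51 (K(s) = -3*17 = -51)
1/(K(n) - 99189) = 1/(-51 - 99189) = 1/(-99240) = -1/99240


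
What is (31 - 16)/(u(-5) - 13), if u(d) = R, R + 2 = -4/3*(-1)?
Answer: -45/41 ≈ -1.0976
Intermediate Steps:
R = -2/3 (R = -2 - 4/3*(-1) = -2 + 4/3 = -2/3 ≈ -0.66667)
u(d) = -2/3
(31 - 16)/(u(-5) - 13) = (31 - 16)/(-2/3 - 13) = 15/(-41/3) = 15*(-3/41) = -45/41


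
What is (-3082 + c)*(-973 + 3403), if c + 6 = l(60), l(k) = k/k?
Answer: -7501410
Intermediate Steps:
l(k) = 1
c = -5 (c = -6 + 1 = -5)
(-3082 + c)*(-973 + 3403) = (-3082 - 5)*(-973 + 3403) = -3087*2430 = -7501410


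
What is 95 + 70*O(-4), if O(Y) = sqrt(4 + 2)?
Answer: 95 + 70*sqrt(6) ≈ 266.46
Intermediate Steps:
O(Y) = sqrt(6)
95 + 70*O(-4) = 95 + 70*sqrt(6)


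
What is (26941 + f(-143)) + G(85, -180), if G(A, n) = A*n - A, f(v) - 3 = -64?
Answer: 11495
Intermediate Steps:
f(v) = -61 (f(v) = 3 - 64 = -61)
G(A, n) = -A + A*n
(26941 + f(-143)) + G(85, -180) = (26941 - 61) + 85*(-1 - 180) = 26880 + 85*(-181) = 26880 - 15385 = 11495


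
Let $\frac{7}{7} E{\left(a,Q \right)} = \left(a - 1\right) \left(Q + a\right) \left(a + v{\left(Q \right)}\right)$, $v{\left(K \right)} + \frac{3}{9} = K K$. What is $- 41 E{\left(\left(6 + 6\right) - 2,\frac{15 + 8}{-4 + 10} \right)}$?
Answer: $- \frac{2984431}{24} \approx -1.2435 \cdot 10^{5}$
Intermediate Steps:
$v{\left(K \right)} = - \frac{1}{3} + K^{2}$ ($v{\left(K \right)} = - \frac{1}{3} + K K = - \frac{1}{3} + K^{2}$)
$E{\left(a,Q \right)} = \left(-1 + a\right) \left(Q + a\right) \left(- \frac{1}{3} + a + Q^{2}\right)$ ($E{\left(a,Q \right)} = \left(a - 1\right) \left(Q + a\right) \left(a + \left(- \frac{1}{3} + Q^{2}\right)\right) = \left(-1 + a\right) \left(Q + a\right) \left(- \frac{1}{3} + a + Q^{2}\right)$)
$- 41 E{\left(\left(6 + 6\right) - 2,\frac{15 + 8}{-4 + 10} \right)} = - 41 \left(\left(\left(6 + 6\right) - 2\right)^{3} - \left(\frac{15 + 8}{-4 + 10}\right)^{3} - \frac{4 \left(\left(6 + 6\right) - 2\right)^{2}}{3} + \frac{\left(15 + 8\right) \frac{1}{-4 + 10}}{3} + \frac{\left(6 + 6\right) - 2}{3} + \frac{15 + 8}{-4 + 10} \left(\left(6 + 6\right) - 2\right)^{2} + \left(\left(6 + 6\right) - 2\right) \left(\frac{15 + 8}{-4 + 10}\right)^{3} + \left(\frac{15 + 8}{-4 + 10}\right)^{2} \left(\left(6 + 6\right) - 2\right)^{2} - \left(\left(6 + 6\right) - 2\right) \left(\frac{15 + 8}{-4 + 10}\right)^{2} - \frac{4 \frac{15 + 8}{-4 + 10} \left(\left(6 + 6\right) - 2\right)}{3}\right) = - 41 \left(\left(12 - 2\right)^{3} - \left(\frac{23}{6}\right)^{3} - \frac{4 \left(12 - 2\right)^{2}}{3} + \frac{23 \cdot \frac{1}{6}}{3} + \frac{12 - 2}{3} + \frac{23}{6} \left(12 - 2\right)^{2} + \left(12 - 2\right) \left(\frac{23}{6}\right)^{3} + \left(\frac{23}{6}\right)^{2} \left(12 - 2\right)^{2} - \left(12 - 2\right) \left(\frac{23}{6}\right)^{2} - \frac{4 \cdot \frac{23}{6} \left(12 - 2\right)}{3}\right) = - 41 \left(10^{3} - \left(23 \cdot \frac{1}{6}\right)^{3} - \frac{4 \cdot 10^{2}}{3} + \frac{23 \cdot \frac{1}{6}}{3} + \frac{1}{3} \cdot 10 + 23 \cdot \frac{1}{6} \cdot 10^{2} + 10 \left(23 \cdot \frac{1}{6}\right)^{3} + \left(23 \cdot \frac{1}{6}\right)^{2} \cdot 10^{2} - 10 \left(23 \cdot \frac{1}{6}\right)^{2} - \frac{4}{3} \cdot 23 \cdot \frac{1}{6} \cdot 10\right) = - 41 \left(1000 - \left(\frac{23}{6}\right)^{3} - \frac{400}{3} + \frac{1}{3} \cdot \frac{23}{6} + \frac{10}{3} + \frac{23}{6} \cdot 100 + 10 \left(\frac{23}{6}\right)^{3} + \left(\frac{23}{6}\right)^{2} \cdot 100 - 10 \left(\frac{23}{6}\right)^{2} - \frac{46}{9} \cdot 10\right) = - 41 \left(1000 - \frac{12167}{216} - \frac{400}{3} + \frac{23}{18} + \frac{10}{3} + \frac{1150}{3} + 10 \cdot \frac{12167}{216} + \frac{529}{36} \cdot 100 - 10 \cdot \frac{529}{36} - \frac{460}{9}\right) = - 41 \left(1000 - \frac{12167}{216} - \frac{400}{3} + \frac{23}{18} + \frac{10}{3} + \frac{1150}{3} + \frac{60835}{108} + \frac{13225}{9} - \frac{2645}{18} - \frac{460}{9}\right) = \left(-41\right) \frac{72791}{24} = - \frac{2984431}{24}$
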